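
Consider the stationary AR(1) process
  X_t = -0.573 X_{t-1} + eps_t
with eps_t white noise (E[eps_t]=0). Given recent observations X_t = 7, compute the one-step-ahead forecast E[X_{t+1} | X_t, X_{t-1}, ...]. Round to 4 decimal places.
E[X_{t+1} \mid \mathcal F_t] = -4.0110

For an AR(p) model X_t = c + sum_i phi_i X_{t-i} + eps_t, the
one-step-ahead conditional mean is
  E[X_{t+1} | X_t, ...] = c + sum_i phi_i X_{t+1-i}.
Substitute known values:
  E[X_{t+1} | ...] = (-0.573) * (7)
                   = -4.0110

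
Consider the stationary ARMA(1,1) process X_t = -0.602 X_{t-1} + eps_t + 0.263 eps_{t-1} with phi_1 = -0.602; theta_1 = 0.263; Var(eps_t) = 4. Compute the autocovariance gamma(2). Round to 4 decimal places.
\gamma(2) = 1.0776

Multiply the model equation by X_{t-k} and take expectations. With theta_0 = psi_0 = 1 and psi_j the MA(infinity) weights, this gives
  gamma(k) - sum_i phi_i gamma(k-i) = c_k,
  c_k = sigma^2 * sum_{j=k..q} theta_j psi_{j-k}   (c_k = 0 for k > q),
using gamma(-m) = gamma(m).
psi-weights needed (psi_j = theta_j + sum_i phi_i psi_{j-i}):
  psi_1 = theta_1 + phi_1 = 0.263 + (-0.602) = -0.339
Right-hand sides:
  c_0 = sigma^2 (1 + theta_1 psi_1) = 4 * (1 + (0.263)(-0.339)) = 4 * 0.910843 = 3.643372
  c_1 = sigma^2 theta_1 = 4 * (0.263) = 1.052
  c_2 = 0
Equations for k = 0 and k = 1 (AR order 1):
  gamma(0) = phi_1 gamma(1) + c_0
  gamma(1) = phi_1 gamma(0) + c_1
Substituting the second into the first: gamma(0) (1 - phi_1^2) = c_0 + phi_1 c_1, so
  gamma(0) = (c_0 + phi_1 c_1) / (1 - phi_1^2) = (3.643372 + (-0.602)(1.052)) / (1 - (-0.602)^2) = 3.010068 / 0.637596 = 4.720964.
  gamma(1) = phi_1 gamma(0) + c_1 = (-0.602)(4.720964) + (1.052) = -1.790021.
For k = 2 (> q): gamma(2) = phi_1 gamma(1) = (-0.602)(-1.790021) = 1.077592.
Therefore gamma(2) = 1.0776 (to 4 decimal places).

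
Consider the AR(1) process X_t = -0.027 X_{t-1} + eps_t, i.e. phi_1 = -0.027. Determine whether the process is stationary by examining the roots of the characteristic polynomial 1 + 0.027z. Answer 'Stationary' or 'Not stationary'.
\text{Stationary}

The AR(p) characteristic polynomial is P(z) = 1 + 0.027z.
Stationarity requires all roots to lie outside the unit circle, i.e. |z| > 1 for every root.
This is linear in z: 1 + (0.027) z = 0  =>  z = -1/(0.027) = -37.037037,  |z| = 37.037037.
Moduli of all roots: 37.0370.
All moduli strictly greater than 1? Yes.
Verdict: Stationary.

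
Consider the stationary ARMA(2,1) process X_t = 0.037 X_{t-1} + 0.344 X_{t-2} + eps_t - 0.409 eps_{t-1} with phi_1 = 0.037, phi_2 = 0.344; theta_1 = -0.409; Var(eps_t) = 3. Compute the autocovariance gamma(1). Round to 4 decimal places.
\gamma(1) = -1.6546

Multiply the model equation by X_{t-k} and take expectations. With theta_0 = psi_0 = 1 and psi_j the MA(infinity) weights, this gives
  gamma(k) - sum_i phi_i gamma(k-i) = c_k,
  c_k = sigma^2 * sum_{j=k..q} theta_j psi_{j-k}   (c_k = 0 for k > q),
using gamma(-m) = gamma(m).
psi-weights needed (psi_j = theta_j + sum_i phi_i psi_{j-i}):
  psi_1 = theta_1 + phi_1 = -0.409 + (0.037) = -0.372
Right-hand sides:
  c_0 = sigma^2 (1 + theta_1 psi_1) = 3 * (1 + (-0.409)(-0.372)) = 3 * 1.152148 = 3.456444
  c_1 = sigma^2 theta_1 = 3 * (-0.409) = -1.227
  c_2 = 0
Equations for k = 0, 1, 2 (AR order 2, c_2 = 0):
  (E0) gamma(0) = phi_1 gamma(1) + phi_2 gamma(2) + c_0
  (E1) gamma(1) = phi_1 gamma(0) + phi_2 gamma(1) + c_1
  (E2) gamma(2) = phi_1 gamma(1) + phi_2 gamma(0)
From (E1): gamma(1) = A gamma(0) + B with
  A = phi_1 / (1 - phi_2) = 0.037 / 0.656 = 0.056402,   B = c_1 / (1 - phi_2) = -1.227 / 0.656 = -1.870427.
Insert (E2) into (E0): gamma(0) (1 - phi_2^2) = phi_1 (1 + phi_2) gamma(1) + c_0.
  phi_1 (1 + phi_2) = (0.037)(1.344) = 0.049728,   1 - phi_2^2 = 0.881664.
Replace gamma(1) by A gamma(0) + B and collect gamma(0):
  gamma(0) [0.881664 - (0.049728)(0.056402)] = (0.049728)(-1.870427) + 3.456444
  gamma(0) * 0.878859 = 3.363431
  gamma(0) = 3.363431 / 0.878859 = 3.827042.
  gamma(1) = A gamma(0) + B = (0.056402)(3.827042) + (-1.870427) = -1.654572.
Therefore gamma(1) = -1.6546 (to 4 decimal places).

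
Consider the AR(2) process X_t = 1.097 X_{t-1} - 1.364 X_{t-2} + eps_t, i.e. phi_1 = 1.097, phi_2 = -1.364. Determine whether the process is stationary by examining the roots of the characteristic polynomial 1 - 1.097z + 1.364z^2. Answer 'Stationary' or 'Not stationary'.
\text{Not stationary}

The AR(p) characteristic polynomial is P(z) = 1 - 1.097z + 1.364z^2.
Stationarity requires all roots to lie outside the unit circle, i.e. |z| > 1 for every root.
Set 1 + (-1.097) z + (1.364) z^2 = 0, i.e. a z^2 + b z + c = 0 with a = 1.364, b = -1.097, c = 1.
Discriminant D = b^2 - 4ac = (-1.097)^2 - 4*(1.364)*1 = 1.203409 - (5.456) = -4.252591.
D < 0, so the roots are the complex-conjugate pair z = (-b +/- i sqrt(-D)) / (2a) = 0.4021 +/- 0.7559i.
For a conjugate pair |z|^2 = z * conj(z) = (product of roots) = c/a = 1/(1.364) = 0.733138, so |z| = sqrt(0.733138) = 0.8562 for both roots.
Moduli of all roots: 0.8562, 0.8562.
All moduli strictly greater than 1? No.
Verdict: Not stationary.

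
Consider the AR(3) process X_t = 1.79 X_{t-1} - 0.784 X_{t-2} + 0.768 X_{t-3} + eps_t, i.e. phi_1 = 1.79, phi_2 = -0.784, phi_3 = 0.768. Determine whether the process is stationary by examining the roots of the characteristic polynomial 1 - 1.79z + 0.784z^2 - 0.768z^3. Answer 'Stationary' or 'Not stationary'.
\text{Not stationary}

The AR(p) characteristic polynomial is P(z) = 1 - 1.79z + 0.784z^2 - 0.768z^3.
Stationarity requires all roots to lie outside the unit circle, i.e. |z| > 1 for every root.
Degree 3: look for a simple real root z0 first, then factor out (1 - z/z0) and solve the remaining quadratic.
Testing z0 = 0.625: P(0.625) = 1 + (-1.79)(0.625) + (0.784)(0.625)^2 + (-0.768)(0.625)^3
  = 1 + (-1.11875) + (0.30625) + (-0.1875) = 0.  So z_0 = 0.625 is a root, |z_0| = 0.625.
Divide out the factor (1 - 1.6 z) = (1 - z/z0) (since 1/z0 = 1.6):
  P(z) = (1 - 1.6 z)(1 + (-0.19) z + (0.48) z^2)
  [check: z-coef -0.19 - (1.6) = -1.79; z^2-coef 0.48 - (1.6)(-0.19) = 0.784; z^3-coef -(1.6)(0.48) = -0.768.]
Remaining roots from the quadratic factor 1 + (-0.19) z + (0.48) z^2:
  Set 1 + (-0.19) z + (0.48) z^2 = 0, i.e. a z^2 + b z + c = 0 with a = 0.48, b = -0.19, c = 1.
  Discriminant D = b^2 - 4ac = (-0.19)^2 - 4*(0.48)*1 = 0.0361 - (1.92) = -1.8839.
  D < 0, so the roots are the complex-conjugate pair z = (-b +/- i sqrt(-D)) / (2a) = 0.1979 +/- 1.4297i.
  For a conjugate pair |z|^2 = z * conj(z) = (product of roots) = c/a = 1/(0.48) = 2.083333, so |z| = sqrt(2.083333) = 1.4434 for both roots.
Moduli of all roots: 0.6250, 1.4434, 1.4434.
All moduli strictly greater than 1? No.
Verdict: Not stationary.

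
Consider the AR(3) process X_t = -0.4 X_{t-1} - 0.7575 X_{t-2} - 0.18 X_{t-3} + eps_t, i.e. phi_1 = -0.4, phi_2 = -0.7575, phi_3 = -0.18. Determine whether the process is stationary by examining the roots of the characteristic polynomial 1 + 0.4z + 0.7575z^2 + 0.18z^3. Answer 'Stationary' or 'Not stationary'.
\text{Stationary}

The AR(p) characteristic polynomial is P(z) = 1 + 0.4z + 0.7575z^2 + 0.18z^3.
Stationarity requires all roots to lie outside the unit circle, i.e. |z| > 1 for every root.
Degree 3: look for a simple real root z0 first, then factor out (1 - z/z0) and solve the remaining quadratic.
Testing z0 = -4: P(-4) = 1 + (0.4)(-4) + (0.7575)(-4)^2 + (0.18)(-4)^3
  = 1 + (-1.6) + (12.12) + (-11.52) = 0.  So z_0 = -4 is a root, |z_0| = 4.
Divide out the factor (1 + 0.25 z) = (1 - z/z0) (since 1/z0 = -0.25):
  P(z) = (1 + 0.25 z)(1 + (0.15) z + (0.72) z^2)
  [check: z-coef 0.15 - (-0.25) = 0.4; z^2-coef 0.72 - (-0.25)(0.15) = 0.7575; z^3-coef -(-0.25)(0.72) = 0.18.]
Remaining roots from the quadratic factor 1 + (0.15) z + (0.72) z^2:
  Set 1 + (0.15) z + (0.72) z^2 = 0, i.e. a z^2 + b z + c = 0 with a = 0.72, b = 0.15, c = 1.
  Discriminant D = b^2 - 4ac = (0.15)^2 - 4*(0.72)*1 = 0.0225 - (2.88) = -2.8575.
  D < 0, so the roots are the complex-conjugate pair z = (-b +/- i sqrt(-D)) / (2a) = -0.1042 +/- 1.1739i.
  For a conjugate pair |z|^2 = z * conj(z) = (product of roots) = c/a = 1/(0.72) = 1.388889, so |z| = sqrt(1.388889) = 1.1785 for both roots.
Moduli of all roots: 4.0000, 1.1785, 1.1785.
All moduli strictly greater than 1? Yes.
Verdict: Stationary.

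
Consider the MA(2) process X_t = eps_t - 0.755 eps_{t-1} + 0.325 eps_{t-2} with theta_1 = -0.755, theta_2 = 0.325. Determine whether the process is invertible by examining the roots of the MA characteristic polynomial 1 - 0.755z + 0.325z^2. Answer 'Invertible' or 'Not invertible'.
\text{Invertible}

The MA(q) characteristic polynomial is P(z) = 1 - 0.755z + 0.325z^2.
Invertibility requires all roots to lie outside the unit circle, i.e. |z| > 1 for every root.
Set 1 + (-0.755) z + (0.325) z^2 = 0, i.e. a z^2 + b z + c = 0 with a = 0.325, b = -0.755, c = 1.
Discriminant D = b^2 - 4ac = (-0.755)^2 - 4*(0.325)*1 = 0.570025 - (1.3) = -0.729975.
D < 0, so the roots are the complex-conjugate pair z = (-b +/- i sqrt(-D)) / (2a) = 1.1615 +/- 1.3144i.
For a conjugate pair |z|^2 = z * conj(z) = (product of roots) = c/a = 1/(0.325) = 3.076923, so |z| = sqrt(3.076923) = 1.7541 for both roots.
Moduli of all roots: 1.7541, 1.7541.
All moduli strictly greater than 1? Yes.
Verdict: Invertible.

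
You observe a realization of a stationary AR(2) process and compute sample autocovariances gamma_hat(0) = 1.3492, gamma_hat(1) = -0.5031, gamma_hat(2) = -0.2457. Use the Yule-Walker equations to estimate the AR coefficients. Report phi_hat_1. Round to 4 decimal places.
\hat\phi_{1} = -0.5120

The Yule-Walker equations for an AR(p) process read, in matrix form,
  Gamma_p phi = r_p,   with   (Gamma_p)_{ij} = gamma(|i - j|),
                       (r_p)_i = gamma(i),   i,j = 1..p.
Substitute the sample gammas (Toeplitz matrix and right-hand side of size 2):
  Gamma_p = [[1.3492, -0.5031], [-0.5031, 1.3492]]
  r_p     = [-0.5031, -0.2457]
Written out:
  1.3492 phi_1 - 0.5031 phi_2 = -0.5031
  -0.5031 phi_1 + 1.3492 phi_2 = -0.2457
Solve by Cramer's rule:
  det = gamma(0)^2 - gamma(1)^2 = (1.3492)^2 - (-0.5031)^2 = 1.82034064 - 0.25310961 = 1.56723103
  phi_hat_1 = [gamma(1) gamma(0) - gamma(1) gamma(2)] / det = [(-0.5031)(1.3492) - (-0.5031)(-0.2457)] / 1.56723103 = -0.80239419 / 1.56723103 = -0.512
  phi_hat_2 = [gamma(0) gamma(2) - gamma(1)^2] / det = [(1.3492)(-0.2457) - (-0.5031)^2] / 1.56723103 = -0.58460805 / 1.56723103 = -0.373
So phi_hat = [-0.5120, -0.3730].
Therefore phi_hat_1 = -0.5120.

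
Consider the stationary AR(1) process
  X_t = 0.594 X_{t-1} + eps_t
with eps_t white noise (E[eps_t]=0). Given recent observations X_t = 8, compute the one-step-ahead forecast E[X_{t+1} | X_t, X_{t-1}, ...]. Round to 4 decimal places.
E[X_{t+1} \mid \mathcal F_t] = 4.7520

For an AR(p) model X_t = c + sum_i phi_i X_{t-i} + eps_t, the
one-step-ahead conditional mean is
  E[X_{t+1} | X_t, ...] = c + sum_i phi_i X_{t+1-i}.
Substitute known values:
  E[X_{t+1} | ...] = (0.594) * (8)
                   = 4.7520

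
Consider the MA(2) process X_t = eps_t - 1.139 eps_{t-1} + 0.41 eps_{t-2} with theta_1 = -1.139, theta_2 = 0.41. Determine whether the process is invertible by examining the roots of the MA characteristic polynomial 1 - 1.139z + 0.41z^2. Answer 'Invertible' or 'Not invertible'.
\text{Invertible}

The MA(q) characteristic polynomial is P(z) = 1 - 1.139z + 0.41z^2.
Invertibility requires all roots to lie outside the unit circle, i.e. |z| > 1 for every root.
Set 1 + (-1.139) z + (0.41) z^2 = 0, i.e. a z^2 + b z + c = 0 with a = 0.41, b = -1.139, c = 1.
Discriminant D = b^2 - 4ac = (-1.139)^2 - 4*(0.41)*1 = 1.297321 - (1.64) = -0.342679.
D < 0, so the roots are the complex-conjugate pair z = (-b +/- i sqrt(-D)) / (2a) = 1.389 +/- 0.7139i.
For a conjugate pair |z|^2 = z * conj(z) = (product of roots) = c/a = 1/(0.41) = 2.439024, so |z| = sqrt(2.439024) = 1.5617 for both roots.
Moduli of all roots: 1.5617, 1.5617.
All moduli strictly greater than 1? Yes.
Verdict: Invertible.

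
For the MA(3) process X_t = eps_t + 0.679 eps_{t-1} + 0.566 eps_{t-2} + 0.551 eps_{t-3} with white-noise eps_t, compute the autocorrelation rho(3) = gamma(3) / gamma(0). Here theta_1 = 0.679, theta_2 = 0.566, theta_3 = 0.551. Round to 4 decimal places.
\rho(3) = 0.2643

For an MA(q) process with theta_0 = 1, the autocovariance is
  gamma(k) = sigma^2 * sum_{i=0..q-k} theta_i * theta_{i+k},
and rho(k) = gamma(k) / gamma(0). Sigma^2 cancels.
  numerator   = (1)*(0.551) = 0.551.
  denominator = (1)^2 + (0.679)^2 + (0.566)^2 + (0.551)^2 = 2.084998.
  rho(3) = 0.551 / 2.084998 = 0.2643.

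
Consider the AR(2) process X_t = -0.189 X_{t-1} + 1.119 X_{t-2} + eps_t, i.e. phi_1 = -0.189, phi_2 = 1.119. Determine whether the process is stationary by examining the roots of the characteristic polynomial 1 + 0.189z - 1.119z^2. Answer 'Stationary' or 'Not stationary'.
\text{Not stationary}

The AR(p) characteristic polynomial is P(z) = 1 + 0.189z - 1.119z^2.
Stationarity requires all roots to lie outside the unit circle, i.e. |z| > 1 for every root.
Set 1 + (0.189) z + (-1.119) z^2 = 0, i.e. a z^2 + b z + c = 0 with a = -1.119, b = 0.189, c = 1.
Discriminant D = b^2 - 4ac = (0.189)^2 - 4*(-1.119)*1 = 0.035721 - (-4.476) = 4.511721.
D >= 0, so the roots are real: z = (-b +/- sqrt(D)) / (2a) = (-0.189 +/- 2.124081) / (-2.238).
  z_1 = (-0.189 + 2.124081) / (-2.238) = -0.8646,   |z_1| = 0.8646.
  z_2 = (-0.189 - 2.124081) / (-2.238) = 1.0335,   |z_2| = 1.0335.
Moduli of all roots: 0.8646, 1.0335.
All moduli strictly greater than 1? No.
Verdict: Not stationary.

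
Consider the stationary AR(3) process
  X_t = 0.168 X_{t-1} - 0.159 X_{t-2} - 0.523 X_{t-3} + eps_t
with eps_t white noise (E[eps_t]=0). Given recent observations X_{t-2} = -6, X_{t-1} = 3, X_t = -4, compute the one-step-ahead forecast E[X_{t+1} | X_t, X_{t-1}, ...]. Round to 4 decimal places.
E[X_{t+1} \mid \mathcal F_t] = 1.9890

For an AR(p) model X_t = c + sum_i phi_i X_{t-i} + eps_t, the
one-step-ahead conditional mean is
  E[X_{t+1} | X_t, ...] = c + sum_i phi_i X_{t+1-i}.
Substitute known values:
  E[X_{t+1} | ...] = (0.168) * (-4) + (-0.159) * (3) + (-0.523) * (-6)
                   = 1.9890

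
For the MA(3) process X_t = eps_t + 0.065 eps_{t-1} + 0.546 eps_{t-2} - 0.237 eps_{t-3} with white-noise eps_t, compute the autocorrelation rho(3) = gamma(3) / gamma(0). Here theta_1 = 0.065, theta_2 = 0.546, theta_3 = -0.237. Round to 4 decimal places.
\rho(3) = -0.1745

For an MA(q) process with theta_0 = 1, the autocovariance is
  gamma(k) = sigma^2 * sum_{i=0..q-k} theta_i * theta_{i+k},
and rho(k) = gamma(k) / gamma(0). Sigma^2 cancels.
  numerator   = (1)*(-0.237) = -0.237.
  denominator = (1)^2 + (0.065)^2 + (0.546)^2 + (-0.237)^2 = 1.35851.
  rho(3) = -0.237 / 1.35851 = -0.1745.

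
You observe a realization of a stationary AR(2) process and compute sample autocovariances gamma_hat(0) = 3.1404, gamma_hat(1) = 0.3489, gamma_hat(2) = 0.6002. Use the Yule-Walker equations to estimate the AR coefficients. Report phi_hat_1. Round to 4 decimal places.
\hat\phi_{1} = 0.0910

The Yule-Walker equations for an AR(p) process read, in matrix form,
  Gamma_p phi = r_p,   with   (Gamma_p)_{ij} = gamma(|i - j|),
                       (r_p)_i = gamma(i),   i,j = 1..p.
Substitute the sample gammas (Toeplitz matrix and right-hand side of size 2):
  Gamma_p = [[3.1404, 0.3489], [0.3489, 3.1404]]
  r_p     = [0.3489, 0.6002]
Written out:
  3.1404 phi_1 + 0.3489 phi_2 = 0.3489
  0.3489 phi_1 + 3.1404 phi_2 = 0.6002
Solve by Cramer's rule:
  det = gamma(0)^2 - gamma(1)^2 = (3.1404)^2 - (0.3489)^2 = 9.86211216 - 0.12173121 = 9.74038095
  phi_hat_1 = [gamma(1) gamma(0) - gamma(1) gamma(2)] / det = [(0.3489)(3.1404) - (0.3489)(0.6002)] / 9.74038095 = 0.88627578 / 9.74038095 = 0.091
  phi_hat_2 = [gamma(0) gamma(2) - gamma(1)^2] / det = [(3.1404)(0.6002) - (0.3489)^2] / 9.74038095 = 1.76313687 / 9.74038095 = 0.181
So phi_hat = [0.0910, 0.1810].
Therefore phi_hat_1 = 0.0910.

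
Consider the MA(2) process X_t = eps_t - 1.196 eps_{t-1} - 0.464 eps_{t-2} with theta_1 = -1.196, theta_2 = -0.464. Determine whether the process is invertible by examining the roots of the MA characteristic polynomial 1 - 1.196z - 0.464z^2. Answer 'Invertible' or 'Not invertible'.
\text{Not invertible}

The MA(q) characteristic polynomial is P(z) = 1 - 1.196z - 0.464z^2.
Invertibility requires all roots to lie outside the unit circle, i.e. |z| > 1 for every root.
Set 1 + (-1.196) z + (-0.464) z^2 = 0, i.e. a z^2 + b z + c = 0 with a = -0.464, b = -1.196, c = 1.
Discriminant D = b^2 - 4ac = (-1.196)^2 - 4*(-0.464)*1 = 1.430416 - (-1.856) = 3.286416.
D >= 0, so the roots are real: z = (-b +/- sqrt(D)) / (2a) = (1.196 +/- 1.812847) / (-0.928).
  z_1 = (1.196 + 1.812847) / (-0.928) = -3.2423,   |z_1| = 3.2423.
  z_2 = (1.196 - 1.812847) / (-0.928) = 0.6647,   |z_2| = 0.6647.
Moduli of all roots: 3.2423, 0.6647.
All moduli strictly greater than 1? No.
Verdict: Not invertible.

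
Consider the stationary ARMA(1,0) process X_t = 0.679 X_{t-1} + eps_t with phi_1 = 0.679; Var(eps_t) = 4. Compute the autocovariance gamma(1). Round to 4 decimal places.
\gamma(1) = 5.0393

Multiply the model equation by X_{t-k} and take expectations. With theta_0 = psi_0 = 1 and psi_j the MA(infinity) weights, this gives
  gamma(k) - sum_i phi_i gamma(k-i) = c_k,
  c_k = sigma^2 * sum_{j=k..q} theta_j psi_{j-k}   (c_k = 0 for k > q),
using gamma(-m) = gamma(m).
Pure AR (q = 0): c_0 = sigma^2 = 4, c_k = 0 for k >= 1.
Equations for k = 0 and k = 1 (AR order 1):
  gamma(0) = phi_1 gamma(1) + c_0
  gamma(1) = phi_1 gamma(0) + c_1
Substituting the second into the first: gamma(0) (1 - phi_1^2) = c_0 + phi_1 c_1, so
  gamma(0) = c_0 / (1 - phi_1^2) = 4 / (1 - (0.679)^2) = 4 / 0.538959 = 7.421715.
  gamma(1) = phi_1 gamma(0) = (0.679)(7.421715) = 5.039344.
Therefore gamma(1) = 5.0393 (to 4 decimal places).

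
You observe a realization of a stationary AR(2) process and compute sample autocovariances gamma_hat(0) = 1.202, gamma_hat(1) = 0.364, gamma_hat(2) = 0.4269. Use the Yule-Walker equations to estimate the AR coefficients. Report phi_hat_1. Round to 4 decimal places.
\hat\phi_{1} = 0.2150

The Yule-Walker equations for an AR(p) process read, in matrix form,
  Gamma_p phi = r_p,   with   (Gamma_p)_{ij} = gamma(|i - j|),
                       (r_p)_i = gamma(i),   i,j = 1..p.
Substitute the sample gammas (Toeplitz matrix and right-hand side of size 2):
  Gamma_p = [[1.202, 0.364], [0.364, 1.202]]
  r_p     = [0.364, 0.4269]
Written out:
  1.202 phi_1 + 0.364 phi_2 = 0.364
  0.364 phi_1 + 1.202 phi_2 = 0.4269
Solve by Cramer's rule:
  det = gamma(0)^2 - gamma(1)^2 = (1.202)^2 - (0.364)^2 = 1.444804 - 0.132496 = 1.312308
  phi_hat_1 = [gamma(1) gamma(0) - gamma(1) gamma(2)] / det = [(0.364)(1.202) - (0.364)(0.4269)] / 1.312308 = 0.2821364 / 1.312308 = 0.215
  phi_hat_2 = [gamma(0) gamma(2) - gamma(1)^2] / det = [(1.202)(0.4269) - (0.364)^2] / 1.312308 = 0.3806378 / 1.312308 = 0.2901
So phi_hat = [0.2150, 0.2901].
Therefore phi_hat_1 = 0.2150.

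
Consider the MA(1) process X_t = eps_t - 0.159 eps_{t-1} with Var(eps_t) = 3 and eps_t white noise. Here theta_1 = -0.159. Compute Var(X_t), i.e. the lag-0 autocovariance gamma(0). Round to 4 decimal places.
\gamma(0) = 3.0758

For an MA(q) process X_t = eps_t + sum_i theta_i eps_{t-i} with
Var(eps_t) = sigma^2, the variance is
  gamma(0) = sigma^2 * (1 + sum_i theta_i^2).
  sum_i theta_i^2 = (-0.159)^2 = 0.025281.
  gamma(0) = 3 * (1 + 0.025281) = 3 * 1.025281 = 3.075843, which rounds to 3.0758.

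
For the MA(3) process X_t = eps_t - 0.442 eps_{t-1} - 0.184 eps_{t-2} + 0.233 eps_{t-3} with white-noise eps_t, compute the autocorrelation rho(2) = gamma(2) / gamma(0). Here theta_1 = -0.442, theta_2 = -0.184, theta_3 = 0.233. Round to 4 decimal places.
\rho(2) = -0.2236

For an MA(q) process with theta_0 = 1, the autocovariance is
  gamma(k) = sigma^2 * sum_{i=0..q-k} theta_i * theta_{i+k},
and rho(k) = gamma(k) / gamma(0). Sigma^2 cancels.
  numerator   = (1)*(-0.184) + (-0.442)*(0.233) = -0.286986.
  denominator = (1)^2 + (-0.442)^2 + (-0.184)^2 + (0.233)^2 = 1.283509.
  rho(2) = -0.286986 / 1.283509 = -0.2236.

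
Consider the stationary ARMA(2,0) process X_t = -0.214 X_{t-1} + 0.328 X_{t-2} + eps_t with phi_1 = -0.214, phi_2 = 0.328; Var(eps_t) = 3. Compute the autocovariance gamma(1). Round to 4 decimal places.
\gamma(1) = -1.1913

Multiply the model equation by X_{t-k} and take expectations. With theta_0 = psi_0 = 1 and psi_j the MA(infinity) weights, this gives
  gamma(k) - sum_i phi_i gamma(k-i) = c_k,
  c_k = sigma^2 * sum_{j=k..q} theta_j psi_{j-k}   (c_k = 0 for k > q),
using gamma(-m) = gamma(m).
Pure AR (q = 0): c_0 = sigma^2 = 3, c_k = 0 for k >= 1.
Equations for k = 0, 1, 2 (AR order 2, c_2 = 0):
  (E0) gamma(0) = phi_1 gamma(1) + phi_2 gamma(2) + c_0
  (E1) gamma(1) = phi_1 gamma(0) + phi_2 gamma(1) + c_1
  (E2) gamma(2) = phi_1 gamma(1) + phi_2 gamma(0)
From (E1): gamma(1) = A gamma(0) + B with
  A = phi_1 / (1 - phi_2) = -0.214 / 0.672 = -0.318452,   B = c_1 / (1 - phi_2) = 0 / 0.672 = 0.
Insert (E2) into (E0): gamma(0) (1 - phi_2^2) = phi_1 (1 + phi_2) gamma(1) + c_0.
  phi_1 (1 + phi_2) = (-0.214)(1.328) = -0.284192,   1 - phi_2^2 = 0.892416.
Replace gamma(1) by A gamma(0) + B and collect gamma(0):
  gamma(0) [0.892416 - (-0.284192)(-0.318452)] = c_0 = 3
  gamma(0) * 0.801914 = 3
  gamma(0) = 3 / 0.801914 = 3.741048.
  gamma(1) = A gamma(0) = (-0.318452)(3.741048) = -1.191346.
Therefore gamma(1) = -1.1913 (to 4 decimal places).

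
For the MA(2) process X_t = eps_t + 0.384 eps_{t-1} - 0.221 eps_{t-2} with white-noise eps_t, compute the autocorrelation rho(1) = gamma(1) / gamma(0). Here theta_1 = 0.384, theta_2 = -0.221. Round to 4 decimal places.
\rho(1) = 0.2501

For an MA(q) process with theta_0 = 1, the autocovariance is
  gamma(k) = sigma^2 * sum_{i=0..q-k} theta_i * theta_{i+k},
and rho(k) = gamma(k) / gamma(0). Sigma^2 cancels.
  numerator   = (1)*(0.384) + (0.384)*(-0.221) = 0.299136.
  denominator = (1)^2 + (0.384)^2 + (-0.221)^2 = 1.196297.
  rho(1) = 0.299136 / 1.196297 = 0.2501.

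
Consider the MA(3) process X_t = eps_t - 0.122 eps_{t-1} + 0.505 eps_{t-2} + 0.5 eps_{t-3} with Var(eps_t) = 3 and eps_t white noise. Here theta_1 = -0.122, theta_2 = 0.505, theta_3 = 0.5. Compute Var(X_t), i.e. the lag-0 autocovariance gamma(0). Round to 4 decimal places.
\gamma(0) = 4.5597

For an MA(q) process X_t = eps_t + sum_i theta_i eps_{t-i} with
Var(eps_t) = sigma^2, the variance is
  gamma(0) = sigma^2 * (1 + sum_i theta_i^2).
  sum_i theta_i^2 = (-0.122)^2 + (0.505)^2 + (0.5)^2 = 0.014884 + 0.255025 + 0.25 = 0.519909.
  gamma(0) = 3 * (1 + 0.519909) = 3 * 1.519909 = 4.559727, which rounds to 4.5597.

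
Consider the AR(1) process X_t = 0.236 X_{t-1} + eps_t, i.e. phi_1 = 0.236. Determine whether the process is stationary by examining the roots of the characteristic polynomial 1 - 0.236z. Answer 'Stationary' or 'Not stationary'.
\text{Stationary}

The AR(p) characteristic polynomial is P(z) = 1 - 0.236z.
Stationarity requires all roots to lie outside the unit circle, i.e. |z| > 1 for every root.
This is linear in z: 1 + (-0.236) z = 0  =>  z = -1/(-0.236) = 4.237288,  |z| = 4.237288.
Moduli of all roots: 4.2373.
All moduli strictly greater than 1? Yes.
Verdict: Stationary.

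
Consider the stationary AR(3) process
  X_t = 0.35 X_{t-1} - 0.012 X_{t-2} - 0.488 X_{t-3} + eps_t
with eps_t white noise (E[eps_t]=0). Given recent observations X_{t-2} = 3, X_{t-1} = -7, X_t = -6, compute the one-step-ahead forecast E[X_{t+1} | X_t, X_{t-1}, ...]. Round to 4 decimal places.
E[X_{t+1} \mid \mathcal F_t] = -3.4800

For an AR(p) model X_t = c + sum_i phi_i X_{t-i} + eps_t, the
one-step-ahead conditional mean is
  E[X_{t+1} | X_t, ...] = c + sum_i phi_i X_{t+1-i}.
Substitute known values:
  E[X_{t+1} | ...] = (0.35) * (-6) + (-0.012) * (-7) + (-0.488) * (3)
                   = -3.4800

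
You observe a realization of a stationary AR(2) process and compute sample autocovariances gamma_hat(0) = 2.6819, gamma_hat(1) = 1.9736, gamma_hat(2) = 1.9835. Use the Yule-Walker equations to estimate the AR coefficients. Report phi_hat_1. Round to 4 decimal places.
\hat\phi_{1} = 0.4180

The Yule-Walker equations for an AR(p) process read, in matrix form,
  Gamma_p phi = r_p,   with   (Gamma_p)_{ij} = gamma(|i - j|),
                       (r_p)_i = gamma(i),   i,j = 1..p.
Substitute the sample gammas (Toeplitz matrix and right-hand side of size 2):
  Gamma_p = [[2.6819, 1.9736], [1.9736, 2.6819]]
  r_p     = [1.9736, 1.9835]
Written out:
  2.6819 phi_1 + 1.9736 phi_2 = 1.9736
  1.9736 phi_1 + 2.6819 phi_2 = 1.9835
Solve by Cramer's rule:
  det = gamma(0)^2 - gamma(1)^2 = (2.6819)^2 - (1.9736)^2 = 7.19258761 - 3.89509696 = 3.29749065
  phi_hat_1 = [gamma(1) gamma(0) - gamma(1) gamma(2)] / det = [(1.9736)(2.6819) - (1.9736)(1.9835)] / 3.29749065 = 1.37836224 / 3.29749065 = 0.418
  phi_hat_2 = [gamma(0) gamma(2) - gamma(1)^2] / det = [(2.6819)(1.9835) - (1.9736)^2] / 3.29749065 = 1.42445169 / 3.29749065 = 0.432
So phi_hat = [0.4180, 0.4320].
Therefore phi_hat_1 = 0.4180.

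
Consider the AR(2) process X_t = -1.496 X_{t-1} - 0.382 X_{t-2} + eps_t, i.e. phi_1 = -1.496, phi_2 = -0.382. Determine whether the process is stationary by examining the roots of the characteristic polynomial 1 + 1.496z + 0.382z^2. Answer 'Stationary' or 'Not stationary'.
\text{Not stationary}

The AR(p) characteristic polynomial is P(z) = 1 + 1.496z + 0.382z^2.
Stationarity requires all roots to lie outside the unit circle, i.e. |z| > 1 for every root.
Set 1 + (1.496) z + (0.382) z^2 = 0, i.e. a z^2 + b z + c = 0 with a = 0.382, b = 1.496, c = 1.
Discriminant D = b^2 - 4ac = (1.496)^2 - 4*(0.382)*1 = 2.238016 - (1.528) = 0.710016.
D >= 0, so the roots are real: z = (-b +/- sqrt(D)) / (2a) = (-1.496 +/- 0.842624) / (0.764).
  z_1 = (-1.496 + 0.842624) / (0.764) = -0.8552,   |z_1| = 0.8552.
  z_2 = (-1.496 - 0.842624) / (0.764) = -3.061,   |z_2| = 3.061.
Moduli of all roots: 0.8552, 3.0610.
All moduli strictly greater than 1? No.
Verdict: Not stationary.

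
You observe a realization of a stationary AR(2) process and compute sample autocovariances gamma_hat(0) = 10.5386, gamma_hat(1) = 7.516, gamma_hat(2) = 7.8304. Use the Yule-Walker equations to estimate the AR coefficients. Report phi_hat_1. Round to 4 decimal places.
\hat\phi_{1} = 0.3730

The Yule-Walker equations for an AR(p) process read, in matrix form,
  Gamma_p phi = r_p,   with   (Gamma_p)_{ij} = gamma(|i - j|),
                       (r_p)_i = gamma(i),   i,j = 1..p.
Substitute the sample gammas (Toeplitz matrix and right-hand side of size 2):
  Gamma_p = [[10.5386, 7.516], [7.516, 10.5386]]
  r_p     = [7.516, 7.8304]
Written out:
  10.5386 phi_1 + 7.516 phi_2 = 7.516
  7.516 phi_1 + 10.5386 phi_2 = 7.8304
Solve by Cramer's rule:
  det = gamma(0)^2 - gamma(1)^2 = (10.5386)^2 - (7.516)^2 = 111.06208996 - 56.490256 = 54.57183396
  phi_hat_1 = [gamma(1) gamma(0) - gamma(1) gamma(2)] / det = [(7.516)(10.5386) - (7.516)(7.8304)] / 54.57183396 = 20.3548312 / 54.57183396 = 0.373
  phi_hat_2 = [gamma(0) gamma(2) - gamma(1)^2] / det = [(10.5386)(7.8304) - (7.516)^2] / 54.57183396 = 26.03119744 / 54.57183396 = 0.477
So phi_hat = [0.3730, 0.4770].
Therefore phi_hat_1 = 0.3730.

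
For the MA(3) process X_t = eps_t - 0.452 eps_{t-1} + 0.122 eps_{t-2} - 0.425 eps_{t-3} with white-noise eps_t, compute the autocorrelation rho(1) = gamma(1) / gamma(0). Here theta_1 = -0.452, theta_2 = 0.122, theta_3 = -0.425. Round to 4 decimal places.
\rho(1) = -0.3993

For an MA(q) process with theta_0 = 1, the autocovariance is
  gamma(k) = sigma^2 * sum_{i=0..q-k} theta_i * theta_{i+k},
and rho(k) = gamma(k) / gamma(0). Sigma^2 cancels.
  numerator   = (1)*(-0.452) + (-0.452)*(0.122) + (0.122)*(-0.425) = -0.558994.
  denominator = (1)^2 + (-0.452)^2 + (0.122)^2 + (-0.425)^2 = 1.399813.
  rho(1) = -0.558994 / 1.399813 = -0.3993.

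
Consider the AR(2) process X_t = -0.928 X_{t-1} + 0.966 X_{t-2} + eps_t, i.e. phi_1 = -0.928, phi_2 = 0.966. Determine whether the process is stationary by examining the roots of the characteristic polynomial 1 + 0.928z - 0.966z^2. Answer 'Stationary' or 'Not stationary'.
\text{Not stationary}

The AR(p) characteristic polynomial is P(z) = 1 + 0.928z - 0.966z^2.
Stationarity requires all roots to lie outside the unit circle, i.e. |z| > 1 for every root.
Set 1 + (0.928) z + (-0.966) z^2 = 0, i.e. a z^2 + b z + c = 0 with a = -0.966, b = 0.928, c = 1.
Discriminant D = b^2 - 4ac = (0.928)^2 - 4*(-0.966)*1 = 0.861184 - (-3.864) = 4.725184.
D >= 0, so the roots are real: z = (-b +/- sqrt(D)) / (2a) = (-0.928 +/- 2.173749) / (-1.932).
  z_1 = (-0.928 + 2.173749) / (-1.932) = -0.6448,   |z_1| = 0.6448.
  z_2 = (-0.928 - 2.173749) / (-1.932) = 1.6055,   |z_2| = 1.6055.
Moduli of all roots: 0.6448, 1.6055.
All moduli strictly greater than 1? No.
Verdict: Not stationary.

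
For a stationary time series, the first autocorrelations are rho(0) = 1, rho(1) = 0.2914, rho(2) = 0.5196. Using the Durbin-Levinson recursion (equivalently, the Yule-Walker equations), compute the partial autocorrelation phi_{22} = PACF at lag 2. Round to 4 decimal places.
\phi_{22} = 0.4750

The PACF at lag k is phi_{kk}, the last component of the solution
to the Yule-Walker system G_k phi = r_k where
  (G_k)_{ij} = rho(|i - j|), (r_k)_i = rho(i), i,j = 1..k.
Equivalently, Durbin-Levinson gives phi_{kk} iteratively:
  phi_{11} = rho(1)
  phi_{kk} = [rho(k) - sum_{j=1..k-1} phi_{k-1,j} rho(k-j)]
            / [1 - sum_{j=1..k-1} phi_{k-1,j} rho(j)],
  phi_{k,j} = phi_{k-1,j} - phi_{kk} phi_{k-1,k-j},  j = 1..k-1.
Step k = 1:
  phi_11 = rho(1) = 0.2914.
Step k = 2:
  phi_22 = [rho(2) - phi_11 rho(1)] / [1 - phi_11 rho(1)] = [0.5196 - (0.2914)(0.2914)] / [1 - (0.2914)(0.2914)]
         = 0.43468604 / 0.91508604 = 0.475.
Therefore phi_{22} = 0.4750.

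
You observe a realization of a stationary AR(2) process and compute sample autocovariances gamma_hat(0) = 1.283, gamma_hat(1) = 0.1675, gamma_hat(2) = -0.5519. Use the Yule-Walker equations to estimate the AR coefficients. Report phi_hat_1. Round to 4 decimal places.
\hat\phi_{1} = 0.1900

The Yule-Walker equations for an AR(p) process read, in matrix form,
  Gamma_p phi = r_p,   with   (Gamma_p)_{ij} = gamma(|i - j|),
                       (r_p)_i = gamma(i),   i,j = 1..p.
Substitute the sample gammas (Toeplitz matrix and right-hand side of size 2):
  Gamma_p = [[1.283, 0.1675], [0.1675, 1.283]]
  r_p     = [0.1675, -0.5519]
Written out:
  1.283 phi_1 + 0.1675 phi_2 = 0.1675
  0.1675 phi_1 + 1.283 phi_2 = -0.5519
Solve by Cramer's rule:
  det = gamma(0)^2 - gamma(1)^2 = (1.283)^2 - (0.1675)^2 = 1.646089 - 0.02805625 = 1.61803275
  phi_hat_1 = [gamma(1) gamma(0) - gamma(1) gamma(2)] / det = [(0.1675)(1.283) - (0.1675)(-0.5519)] / 1.61803275 = 0.30734575 / 1.61803275 = 0.19
  phi_hat_2 = [gamma(0) gamma(2) - gamma(1)^2] / det = [(1.283)(-0.5519) - (0.1675)^2] / 1.61803275 = -0.73614395 / 1.61803275 = -0.455
So phi_hat = [0.1900, -0.4550].
Therefore phi_hat_1 = 0.1900.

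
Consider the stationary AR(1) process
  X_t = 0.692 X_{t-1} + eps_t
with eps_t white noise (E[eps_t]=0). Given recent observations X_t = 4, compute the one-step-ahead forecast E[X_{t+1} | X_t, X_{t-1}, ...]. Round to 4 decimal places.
E[X_{t+1} \mid \mathcal F_t] = 2.7680

For an AR(p) model X_t = c + sum_i phi_i X_{t-i} + eps_t, the
one-step-ahead conditional mean is
  E[X_{t+1} | X_t, ...] = c + sum_i phi_i X_{t+1-i}.
Substitute known values:
  E[X_{t+1} | ...] = (0.692) * (4)
                   = 2.7680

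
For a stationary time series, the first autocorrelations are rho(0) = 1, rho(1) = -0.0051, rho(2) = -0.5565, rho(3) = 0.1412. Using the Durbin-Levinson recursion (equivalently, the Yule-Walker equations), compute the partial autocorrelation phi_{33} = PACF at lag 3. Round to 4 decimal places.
\phi_{33} = 0.1941

The PACF at lag k is phi_{kk}, the last component of the solution
to the Yule-Walker system G_k phi = r_k where
  (G_k)_{ij} = rho(|i - j|), (r_k)_i = rho(i), i,j = 1..k.
Equivalently, Durbin-Levinson gives phi_{kk} iteratively:
  phi_{11} = rho(1)
  phi_{kk} = [rho(k) - sum_{j=1..k-1} phi_{k-1,j} rho(k-j)]
            / [1 - sum_{j=1..k-1} phi_{k-1,j} rho(j)],
  phi_{k,j} = phi_{k-1,j} - phi_{kk} phi_{k-1,k-j},  j = 1..k-1.
Step k = 1:
  phi_11 = rho(1) = -0.0051.
Step k = 2:
  phi_22 = [rho(2) - phi_11 rho(1)] / [1 - phi_11 rho(1)] = [-0.5565 - (-0.0051)(-0.0051)] / [1 - (-0.0051)(-0.0051)]
         = -0.55652601 / 0.99997399 = -0.55654.
  Update: phi_21 = phi_11 - phi_22 phi_11 = -0.0051 - (-0.55654)(-0.0051) = -0.007938.
Step k = 3:
  phi_33 = [rho(3) - phi_21 rho(2) - phi_22 rho(1)] / [1 - phi_21 rho(1) - phi_22 rho(2)]
    numerator   = 0.1412 - (-0.007938)(-0.5565) - (-0.55654)(-0.0051) = 0.13394395
    denominator = 1 - (-0.007938)(-0.0051) - (-0.55654)(-0.5565) = 0.69024473
  phi_33 = 0.13394395 / 0.69024473 = 0.1941.
Therefore phi_{33} = 0.1941.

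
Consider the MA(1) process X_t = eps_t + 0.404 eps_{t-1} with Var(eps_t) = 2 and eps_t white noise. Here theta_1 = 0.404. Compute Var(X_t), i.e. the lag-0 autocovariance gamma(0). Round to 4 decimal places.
\gamma(0) = 2.3264

For an MA(q) process X_t = eps_t + sum_i theta_i eps_{t-i} with
Var(eps_t) = sigma^2, the variance is
  gamma(0) = sigma^2 * (1 + sum_i theta_i^2).
  sum_i theta_i^2 = (0.404)^2 = 0.163216.
  gamma(0) = 2 * (1 + 0.163216) = 2 * 1.163216 = 2.326432, which rounds to 2.3264.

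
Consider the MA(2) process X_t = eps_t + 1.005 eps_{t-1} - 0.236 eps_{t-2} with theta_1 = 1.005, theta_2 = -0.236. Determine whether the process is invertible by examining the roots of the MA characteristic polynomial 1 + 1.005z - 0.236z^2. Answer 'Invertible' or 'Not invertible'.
\text{Not invertible}

The MA(q) characteristic polynomial is P(z) = 1 + 1.005z - 0.236z^2.
Invertibility requires all roots to lie outside the unit circle, i.e. |z| > 1 for every root.
Set 1 + (1.005) z + (-0.236) z^2 = 0, i.e. a z^2 + b z + c = 0 with a = -0.236, b = 1.005, c = 1.
Discriminant D = b^2 - 4ac = (1.005)^2 - 4*(-0.236)*1 = 1.010025 - (-0.944) = 1.954025.
D >= 0, so the roots are real: z = (-b +/- sqrt(D)) / (2a) = (-1.005 +/- 1.397864) / (-0.472).
  z_1 = (-1.005 + 1.397864) / (-0.472) = -0.8323,   |z_1| = 0.8323.
  z_2 = (-1.005 - 1.397864) / (-0.472) = 5.0908,   |z_2| = 5.0908.
Moduli of all roots: 0.8323, 5.0908.
All moduli strictly greater than 1? No.
Verdict: Not invertible.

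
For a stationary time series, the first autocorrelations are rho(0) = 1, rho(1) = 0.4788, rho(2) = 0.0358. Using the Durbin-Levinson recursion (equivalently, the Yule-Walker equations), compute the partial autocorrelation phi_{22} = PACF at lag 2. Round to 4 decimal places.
\phi_{22} = -0.2510

The PACF at lag k is phi_{kk}, the last component of the solution
to the Yule-Walker system G_k phi = r_k where
  (G_k)_{ij} = rho(|i - j|), (r_k)_i = rho(i), i,j = 1..k.
Equivalently, Durbin-Levinson gives phi_{kk} iteratively:
  phi_{11} = rho(1)
  phi_{kk} = [rho(k) - sum_{j=1..k-1} phi_{k-1,j} rho(k-j)]
            / [1 - sum_{j=1..k-1} phi_{k-1,j} rho(j)],
  phi_{k,j} = phi_{k-1,j} - phi_{kk} phi_{k-1,k-j},  j = 1..k-1.
Step k = 1:
  phi_11 = rho(1) = 0.4788.
Step k = 2:
  phi_22 = [rho(2) - phi_11 rho(1)] / [1 - phi_11 rho(1)] = [0.0358 - (0.4788)(0.4788)] / [1 - (0.4788)(0.4788)]
         = -0.19344944 / 0.77075056 = -0.251.
Therefore phi_{22} = -0.2510.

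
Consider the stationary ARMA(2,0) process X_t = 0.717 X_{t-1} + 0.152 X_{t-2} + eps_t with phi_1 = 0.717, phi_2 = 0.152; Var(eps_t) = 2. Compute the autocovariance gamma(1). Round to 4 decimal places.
\gamma(1) = 6.0717

Multiply the model equation by X_{t-k} and take expectations. With theta_0 = psi_0 = 1 and psi_j the MA(infinity) weights, this gives
  gamma(k) - sum_i phi_i gamma(k-i) = c_k,
  c_k = sigma^2 * sum_{j=k..q} theta_j psi_{j-k}   (c_k = 0 for k > q),
using gamma(-m) = gamma(m).
Pure AR (q = 0): c_0 = sigma^2 = 2, c_k = 0 for k >= 1.
Equations for k = 0, 1, 2 (AR order 2, c_2 = 0):
  (E0) gamma(0) = phi_1 gamma(1) + phi_2 gamma(2) + c_0
  (E1) gamma(1) = phi_1 gamma(0) + phi_2 gamma(1) + c_1
  (E2) gamma(2) = phi_1 gamma(1) + phi_2 gamma(0)
From (E1): gamma(1) = A gamma(0) + B with
  A = phi_1 / (1 - phi_2) = 0.717 / 0.848 = 0.845519,   B = c_1 / (1 - phi_2) = 0 / 0.848 = 0.
Insert (E2) into (E0): gamma(0) (1 - phi_2^2) = phi_1 (1 + phi_2) gamma(1) + c_0.
  phi_1 (1 + phi_2) = (0.717)(1.152) = 0.825984,   1 - phi_2^2 = 0.976896.
Replace gamma(1) by A gamma(0) + B and collect gamma(0):
  gamma(0) [0.976896 - (0.825984)(0.845519)] = c_0 = 2
  gamma(0) * 0.278511 = 2
  gamma(0) = 2 / 0.278511 = 7.181046.
  gamma(1) = A gamma(0) = (0.845519)(7.181046) = 6.07171.
Therefore gamma(1) = 6.0717 (to 4 decimal places).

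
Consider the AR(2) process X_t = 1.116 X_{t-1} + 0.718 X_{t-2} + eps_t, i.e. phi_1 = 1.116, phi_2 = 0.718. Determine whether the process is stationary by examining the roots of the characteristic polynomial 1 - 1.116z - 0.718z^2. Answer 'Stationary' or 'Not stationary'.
\text{Not stationary}

The AR(p) characteristic polynomial is P(z) = 1 - 1.116z - 0.718z^2.
Stationarity requires all roots to lie outside the unit circle, i.e. |z| > 1 for every root.
Set 1 + (-1.116) z + (-0.718) z^2 = 0, i.e. a z^2 + b z + c = 0 with a = -0.718, b = -1.116, c = 1.
Discriminant D = b^2 - 4ac = (-1.116)^2 - 4*(-0.718)*1 = 1.245456 - (-2.872) = 4.117456.
D >= 0, so the roots are real: z = (-b +/- sqrt(D)) / (2a) = (1.116 +/- 2.029152) / (-1.436).
  z_1 = (1.116 + 2.029152) / (-1.436) = -2.1902,   |z_1| = 2.1902.
  z_2 = (1.116 - 2.029152) / (-1.436) = 0.6359,   |z_2| = 0.6359.
Moduli of all roots: 2.1902, 0.6359.
All moduli strictly greater than 1? No.
Verdict: Not stationary.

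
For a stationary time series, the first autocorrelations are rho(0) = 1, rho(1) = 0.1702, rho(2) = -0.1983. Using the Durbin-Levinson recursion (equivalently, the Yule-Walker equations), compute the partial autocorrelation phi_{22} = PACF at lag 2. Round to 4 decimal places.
\phi_{22} = -0.2340

The PACF at lag k is phi_{kk}, the last component of the solution
to the Yule-Walker system G_k phi = r_k where
  (G_k)_{ij} = rho(|i - j|), (r_k)_i = rho(i), i,j = 1..k.
Equivalently, Durbin-Levinson gives phi_{kk} iteratively:
  phi_{11} = rho(1)
  phi_{kk} = [rho(k) - sum_{j=1..k-1} phi_{k-1,j} rho(k-j)]
            / [1 - sum_{j=1..k-1} phi_{k-1,j} rho(j)],
  phi_{k,j} = phi_{k-1,j} - phi_{kk} phi_{k-1,k-j},  j = 1..k-1.
Step k = 1:
  phi_11 = rho(1) = 0.1702.
Step k = 2:
  phi_22 = [rho(2) - phi_11 rho(1)] / [1 - phi_11 rho(1)] = [-0.1983 - (0.1702)(0.1702)] / [1 - (0.1702)(0.1702)]
         = -0.22726804 / 0.97103196 = -0.234.
Therefore phi_{22} = -0.2340.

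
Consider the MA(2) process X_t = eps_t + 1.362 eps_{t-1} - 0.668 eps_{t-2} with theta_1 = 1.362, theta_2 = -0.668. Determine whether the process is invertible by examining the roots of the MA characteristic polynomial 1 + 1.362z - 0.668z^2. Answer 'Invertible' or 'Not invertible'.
\text{Not invertible}

The MA(q) characteristic polynomial is P(z) = 1 + 1.362z - 0.668z^2.
Invertibility requires all roots to lie outside the unit circle, i.e. |z| > 1 for every root.
Set 1 + (1.362) z + (-0.668) z^2 = 0, i.e. a z^2 + b z + c = 0 with a = -0.668, b = 1.362, c = 1.
Discriminant D = b^2 - 4ac = (1.362)^2 - 4*(-0.668)*1 = 1.855044 - (-2.672) = 4.527044.
D >= 0, so the roots are real: z = (-b +/- sqrt(D)) / (2a) = (-1.362 +/- 2.127685) / (-1.336).
  z_1 = (-1.362 + 2.127685) / (-1.336) = -0.5731,   |z_1| = 0.5731.
  z_2 = (-1.362 - 2.127685) / (-1.336) = 2.612,   |z_2| = 2.612.
Moduli of all roots: 0.5731, 2.6120.
All moduli strictly greater than 1? No.
Verdict: Not invertible.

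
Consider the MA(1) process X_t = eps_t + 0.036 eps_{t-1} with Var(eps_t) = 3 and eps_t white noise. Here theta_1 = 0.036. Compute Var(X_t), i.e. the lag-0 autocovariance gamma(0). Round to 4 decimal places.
\gamma(0) = 3.0039

For an MA(q) process X_t = eps_t + sum_i theta_i eps_{t-i} with
Var(eps_t) = sigma^2, the variance is
  gamma(0) = sigma^2 * (1 + sum_i theta_i^2).
  sum_i theta_i^2 = (0.036)^2 = 0.001296.
  gamma(0) = 3 * (1 + 0.001296) = 3 * 1.001296 = 3.003888, which rounds to 3.0039.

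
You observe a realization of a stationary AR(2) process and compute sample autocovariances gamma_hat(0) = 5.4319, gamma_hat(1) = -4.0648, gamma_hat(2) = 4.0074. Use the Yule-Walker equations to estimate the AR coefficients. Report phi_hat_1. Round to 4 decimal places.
\hat\phi_{1} = -0.4460

The Yule-Walker equations for an AR(p) process read, in matrix form,
  Gamma_p phi = r_p,   with   (Gamma_p)_{ij} = gamma(|i - j|),
                       (r_p)_i = gamma(i),   i,j = 1..p.
Substitute the sample gammas (Toeplitz matrix and right-hand side of size 2):
  Gamma_p = [[5.4319, -4.0648], [-4.0648, 5.4319]]
  r_p     = [-4.0648, 4.0074]
Written out:
  5.4319 phi_1 - 4.0648 phi_2 = -4.0648
  -4.0648 phi_1 + 5.4319 phi_2 = 4.0074
Solve by Cramer's rule:
  det = gamma(0)^2 - gamma(1)^2 = (5.4319)^2 - (-4.0648)^2 = 29.50553761 - 16.52259904 = 12.98293857
  phi_hat_1 = [gamma(1) gamma(0) - gamma(1) gamma(2)] / det = [(-4.0648)(5.4319) - (-4.0648)(4.0074)] / 12.98293857 = -5.7903076 / 12.98293857 = -0.446
  phi_hat_2 = [gamma(0) gamma(2) - gamma(1)^2] / det = [(5.4319)(4.0074) - (-4.0648)^2] / 12.98293857 = 5.24519702 / 12.98293857 = 0.404
So phi_hat = [-0.4460, 0.4040].
Therefore phi_hat_1 = -0.4460.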